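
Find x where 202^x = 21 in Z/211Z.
112

Baby-step giant-step with step n = ⌈√211⌉ = 15.
Baby steps 202^j mod 211 (j:value) for j=0..14: 0:1, 1:202, 2:81, 3:115, 4:20, 5:31, 6:143, 7:190, 8:189, 9:198, 10:117, 11:2, 12:193, 13:162, 14:19.
Giant-step multiplier: 202^(-15) ≡ 202^(210-15) = 202^195 ≡ 153 (mod 211).
Giant steps γ_i = 21·153^i mod 211: γ_0=21, γ_1=48, γ_2=170, γ_3=57, γ_4=70, γ_5=160, γ_6=4, γ_7=190 (in table at j=7).
x = i·n + j = 7·15 + 7 = 112.
Check: 202^112 ≡ 21 (mod 211).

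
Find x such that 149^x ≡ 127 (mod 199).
161

Baby-step giant-step with step n = ⌈√199⌉ = 15.
Baby steps 149^j mod 199 (j:value) for j=0..14: 0:1, 1:149, 2:112, 3:171, 4:7, 5:48, 6:187, 7:3, 8:49, 9:137, 10:115, 11:21, 12:144, 13:163, 14:9.
Giant-step multiplier: 149^(-15) ≡ 149^(198-15) = 149^183 ≡ 88 (mod 199).
Giant steps γ_i = 127·88^i mod 199: γ_0=127, γ_1=32, γ_2=30, γ_3=53, γ_4=87, γ_5=94, γ_6=113, γ_7=193, γ_8=69, γ_9=102, γ_10=21 (in table at j=11).
x = i·n + j = 10·15 + 11 = 161.
Check: 149^161 ≡ 127 (mod 199).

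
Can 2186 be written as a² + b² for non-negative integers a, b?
31² + 35² (a=31, b=35)

Factorization: 2186 = 2 × 1093
By Fermat: n is sum of two squares iff every prime p ≡ 3 (mod 4) appears to even power.
All primes ≡ 3 (mod 4) appear to even power.
Search a = 0, 1, 2, … for 2186 - a² a perfect square: first hit at a = 31: 2186 - 961 = 1225 = 35².
2186 = 31² + 35² = 961 + 1225 ✓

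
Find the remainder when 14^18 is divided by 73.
27

Repeated squaring. Binary of 18 = 10010.
14^1 ≡ 14 (mod 73); 14^2 ≡ 50 (mod 73); 14^4 ≡ 18 (mod 73); 14^8 ≡ 32 (mod 73); 14^16 ≡ 2 (mod 73)
14^18 = 14^2 × 14^16 ≡ 27 (mod 73)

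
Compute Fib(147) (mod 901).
291

Matrix identity: Q^n = [[F_(n+1), F_n], [F_n, F_(n-1)]] with Q = [[1,1],[1,0]].
n = 147 = 10010011₂. Square-and-multiply, entries mod 901:
Q^1 = [[1,1],[1,0]]
Q^2 = (Q^1)² = [[2,1],[1,1]]
Q^4 = (Q^2)² = [[5,3],[3,2]]
Q^9 = (Q^4)²·Q = [[55,34],[34,21]]
Q^18 = (Q^9)² = [[577,782],[782,696]]
Q^36 = (Q^18)² = [[205,782],[782,324]]
Q^73 = (Q^36)²·Q = [[443,324],[324,119]]
Q^147 = (Q^73)²·Q = [[377,291],[291,86]]
F_147 mod 901 = Q^147[0][1] = 291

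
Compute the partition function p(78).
12132164

p(n) counts ways to write n as a sum of positive integers (order ignored).
Euler's pentagonal recurrence: p(k) = p(k-1) + p(k-2) - p(k-5) - p(k-7) + p(k-12) + p(k-15) - ... (offsets j(3j∓1)/2, signs ++--, p(0)=1, p(<0)=0).
DP table for k = 0..77: p(0)=1, p(1)=1, p(2)=2, p(3)=3, p(4)=5, p(5)=7, p(6)=11, p(7)=15, p(8)=22, p(9)=30, p(10)=42, p(11)=56, p(12)=77, p(13)=101, p(14)=135, p(15)=176, p(16)=231, p(17)=297, p(18)=385, p(19)=490, p(20)=627, p(21)=792, p(22)=1002, p(23)=1255, p(24)=1575, p(25)=1958, p(26)=2436, p(27)=3010, p(28)=3718, p(29)=4565, p(30)=5604, p(31)=6842, p(32)=8349, p(33)=10143, p(34)=12310, p(35)=14883, p(36)=17977, p(37)=21637, p(38)=26015, p(39)=31185, p(40)=37338, p(41)=44583, p(42)=53174, p(43)=63261, p(44)=75175, p(45)=89134, p(46)=105558, p(47)=124754, p(48)=147273, p(49)=173525, p(50)=204226, p(51)=239943, p(52)=281589, p(53)=329931, p(54)=386155, p(55)=451276, p(56)=526823, p(57)=614154, p(58)=715220, p(59)=831820, p(60)=966467, p(61)=1121505, p(62)=1300156, p(63)=1505499, p(64)=1741630, p(65)=2012558, p(66)=2323520, p(67)=2679689, p(68)=3087735, p(69)=3554345, p(70)=4087968, p(71)=4697205, p(72)=5392783, p(73)=6185689, p(74)=7089500, p(75)=8118264, p(76)=9289091, p(77)=10619863.
Final step: p(78) = p(77) + p(76) - p(73) - p(71) + p(66) + p(63) - p(56) - p(52) + p(43) + p(38) - p(27) - p(21) + p(8) + p(1)
= 10619863 + 9289091 - 6185689 - 4697205 + 2323520 + 1505499 - 526823 - 281589 + 63261 + 26015 - 3010 - 792 + 22 + 1
= 12132164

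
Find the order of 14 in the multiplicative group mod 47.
23

47 is prime, so ord(14) divides φ(47) = 46.
Divisors of 46: 1, 2, 23, 46.
Repeated squaring: 14^1 ≡ 14, 14^2 ≡ 8, 14^4 ≡ 17, 14^8 ≡ 7, 14^16 ≡ 2, 14^32 ≡ 4 (mod 47).
Test 14^d mod 47 for each divisor d in increasing order:
14^1 ≡ 14
14^2 ≡ 8
14^23 = 14^16·14^4·14^2·14^1 ≡ 1  ← first divisor giving 1
The order is 23.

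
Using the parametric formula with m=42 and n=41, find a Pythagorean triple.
(83, 3444, 3445)

Euclid's formula: a = m² - n², b = 2mn, c = m² + n²
m = 42, n = 41
a = 42² - 41² = 1764 - 1681 = 83
b = 2 × 42 × 41 = 3444
c = 42² + 41² = 1764 + 1681 = 3445
Verification: 83² + 3444² = 6889 + 11861136 = 11868025 = 3445² ✓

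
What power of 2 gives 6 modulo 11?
9

Baby-step giant-step with step n = ⌈√11⌉ = 4.
Baby steps 2^j mod 11 (j:value) for j=0..3: 0:1, 1:2, 2:4, 3:8.
Giant-step multiplier: 2^(-4) ≡ 2^(10-4) = 2^6 ≡ 9 (mod 11).
Giant steps γ_i = 6·9^i mod 11: γ_0=6, γ_1=10, γ_2=2 (in table at j=1).
x = i·n + j = 2·4 + 1 = 9.
Check: 2^9 ≡ 6 (mod 11).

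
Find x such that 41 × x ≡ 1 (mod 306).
209

gcd(41, 306) = 1, so the inverse exists.
Extended Euclidean algorithm on (306, 41):
306 = 7 × 41 + 19  ⟹  19 = (1)·306 + (-7)·41
41 = 2 × 19 + 3  ⟹  3 = (-2)·306 + (15)·41
19 = 6 × 3 + 1  ⟹  1 = (13)·306 + (-97)·41
So (-97)·41 ≡ 1 (mod 306), i.e. 41^(-1) ≡ -97 ≡ 209 (mod 306).
Check: 41 × 209 = 8569 ≡ 1 (mod 306)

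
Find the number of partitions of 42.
53174

p(n) counts ways to write n as a sum of positive integers (order ignored).
Euler's pentagonal recurrence: p(k) = p(k-1) + p(k-2) - p(k-5) - p(k-7) + p(k-12) + p(k-15) - ... (offsets j(3j∓1)/2, signs ++--, p(0)=1, p(<0)=0).
DP table for k = 0..41: p(0)=1, p(1)=1, p(2)=2, p(3)=3, p(4)=5, p(5)=7, p(6)=11, p(7)=15, p(8)=22, p(9)=30, p(10)=42, p(11)=56, p(12)=77, p(13)=101, p(14)=135, p(15)=176, p(16)=231, p(17)=297, p(18)=385, p(19)=490, p(20)=627, p(21)=792, p(22)=1002, p(23)=1255, p(24)=1575, p(25)=1958, p(26)=2436, p(27)=3010, p(28)=3718, p(29)=4565, p(30)=5604, p(31)=6842, p(32)=8349, p(33)=10143, p(34)=12310, p(35)=14883, p(36)=17977, p(37)=21637, p(38)=26015, p(39)=31185, p(40)=37338, p(41)=44583.
Final step: p(42) = p(41) + p(40) - p(37) - p(35) + p(30) + p(27) - p(20) - p(16) + p(7) + p(2)
= 44583 + 37338 - 21637 - 14883 + 5604 + 3010 - 627 - 231 + 15 + 2
= 53174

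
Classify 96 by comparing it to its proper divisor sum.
abundant

Proper divisors of 96: sum = 1 + 2 + 3 + 4 + 6 + 8 + 12 + 16 + 24 + 32 + 48 = 156
Since 156 > 96, 96 is abundant.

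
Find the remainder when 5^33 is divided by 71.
54

Repeated squaring. Binary of 33 = 100001.
5^1 ≡ 5 (mod 71); 5^2 ≡ 25 (mod 71); 5^4 ≡ 57 (mod 71); 5^8 ≡ 54 (mod 71); 5^16 ≡ 5 (mod 71); 5^32 ≡ 25 (mod 71)
5^33 = 5^1 × 5^32 ≡ 54 (mod 71)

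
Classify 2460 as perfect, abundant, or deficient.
abundant

Proper divisors of 2460: sum = 1 + 2 + 3 + 4 + 5 + 6 + 10 + 12 + ... + 492 + 615 + 820 + 1230 (23 divisors) = 4596
Since 4596 > 2460, 2460 is abundant.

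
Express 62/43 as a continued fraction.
[1; 2, 3, 1, 4]

Euclidean algorithm steps:
62 = 1 × 43 + 19
43 = 2 × 19 + 5
19 = 3 × 5 + 4
5 = 1 × 4 + 1
4 = 4 × 1 + 0
Continued fraction: [1; 2, 3, 1, 4]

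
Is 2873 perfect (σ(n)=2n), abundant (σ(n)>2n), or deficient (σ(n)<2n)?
deficient

Proper divisors of 2873: sum = 1 + 13 + 17 + 169 + 221 = 421
Since 421 < 2873, 2873 is deficient.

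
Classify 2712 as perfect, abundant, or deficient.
abundant

Proper divisors of 2712: sum = 1 + 2 + 3 + 4 + 6 + 8 + 12 + 24 + 113 + 226 + 339 + 452 + 678 + 904 + 1356 = 4128
Since 4128 > 2712, 2712 is abundant.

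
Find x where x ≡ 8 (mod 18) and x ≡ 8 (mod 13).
8

Using Chinese Remainder Theorem:
M = 18 × 13 = 234
M1 = 13, M2 = 18
y1 = 13^(-1) mod 18 = 7
y2 = 18^(-1) mod 13 = 8
x = (8×13×7 + 8×18×8) mod 234 = 8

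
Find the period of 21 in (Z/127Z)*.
63

127 is prime, so ord(21) divides φ(127) = 126.
Divisors of 126: 1, 2, 3, 6, 7, 9, 14, 18, 21, 42, 63, 126.
Repeated squaring: 21^1 ≡ 21, 21^2 ≡ 60, 21^4 ≡ 44, 21^8 ≡ 31, 21^16 ≡ 72, 21^32 ≡ 104, 21^64 ≡ 21 (mod 127).
Test 21^d mod 127 for each divisor d in increasing order:
21^1 ≡ 21
21^2 ≡ 60
21^3 = 21^2·21^1 ≡ 117
21^6 = 21^4·21^2 ≡ 100
21^7 = 21^4·21^2·21^1 ≡ 68
21^9 = 21^8·21^1 ≡ 16
21^14 = 21^8·21^4·21^2 ≡ 52
21^18 = 21^16·21^2 ≡ 2
21^21 = 21^16·21^4·21^1 ≡ 107
21^42 = 21^32·21^8·21^2 ≡ 19
21^63 = 21^32·21^16·21^8·21^4·21^2·21^1 ≡ 1  ← first divisor giving 1
The order is 63.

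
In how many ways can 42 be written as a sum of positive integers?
53174

p(n) counts ways to write n as a sum of positive integers (order ignored).
Euler's pentagonal recurrence: p(k) = p(k-1) + p(k-2) - p(k-5) - p(k-7) + p(k-12) + p(k-15) - ... (offsets j(3j∓1)/2, signs ++--, p(0)=1, p(<0)=0).
DP table for k = 0..41: p(0)=1, p(1)=1, p(2)=2, p(3)=3, p(4)=5, p(5)=7, p(6)=11, p(7)=15, p(8)=22, p(9)=30, p(10)=42, p(11)=56, p(12)=77, p(13)=101, p(14)=135, p(15)=176, p(16)=231, p(17)=297, p(18)=385, p(19)=490, p(20)=627, p(21)=792, p(22)=1002, p(23)=1255, p(24)=1575, p(25)=1958, p(26)=2436, p(27)=3010, p(28)=3718, p(29)=4565, p(30)=5604, p(31)=6842, p(32)=8349, p(33)=10143, p(34)=12310, p(35)=14883, p(36)=17977, p(37)=21637, p(38)=26015, p(39)=31185, p(40)=37338, p(41)=44583.
Final step: p(42) = p(41) + p(40) - p(37) - p(35) + p(30) + p(27) - p(20) - p(16) + p(7) + p(2)
= 44583 + 37338 - 21637 - 14883 + 5604 + 3010 - 627 - 231 + 15 + 2
= 53174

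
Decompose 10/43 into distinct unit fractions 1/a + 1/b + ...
1/5 + 1/31 + 1/3333 + 1/22214445

Greedy algorithm:
10/43: ceiling(43/10) = 5, use 1/5
7/215: ceiling(215/7) = 31, use 1/31
2/6665: ceiling(6665/2) = 3333, use 1/3333
1/22214445: ceiling(22214445/1) = 22214445, use 1/22214445
Result: 10/43 = 1/5 + 1/31 + 1/3333 + 1/22214445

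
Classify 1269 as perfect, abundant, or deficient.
deficient

Proper divisors of 1269: sum = 1 + 3 + 9 + 27 + 47 + 141 + 423 = 651
Since 651 < 1269, 1269 is deficient.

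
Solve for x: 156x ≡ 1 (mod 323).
176

gcd(156, 323) = 1, so the inverse exists.
Extended Euclidean algorithm on (323, 156):
323 = 2 × 156 + 11  ⟹  11 = (1)·323 + (-2)·156
156 = 14 × 11 + 2  ⟹  2 = (-14)·323 + (29)·156
11 = 5 × 2 + 1  ⟹  1 = (71)·323 + (-147)·156
So (-147)·156 ≡ 1 (mod 323), i.e. 156^(-1) ≡ -147 ≡ 176 (mod 323).
Check: 156 × 176 = 27456 ≡ 1 (mod 323)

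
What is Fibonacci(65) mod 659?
293

Matrix identity: Q^n = [[F_(n+1), F_n], [F_n, F_(n-1)]] with Q = [[1,1],[1,0]].
n = 65 = 1000001₂. Square-and-multiply, entries mod 659:
Q^1 = [[1,1],[1,0]]
Q^2 = (Q^1)² = [[2,1],[1,1]]
Q^4 = (Q^2)² = [[5,3],[3,2]]
Q^8 = (Q^4)² = [[34,21],[21,13]]
Q^16 = (Q^8)² = [[279,328],[328,610]]
Q^32 = (Q^16)² = [[246,314],[314,591]]
Q^65 = (Q^32)²·Q = [[170,293],[293,536]]
F_65 mod 659 = Q^65[0][1] = 293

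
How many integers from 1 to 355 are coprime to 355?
280

355 = 5 × 71
φ(n) = n × ∏(1 - 1/p) for each prime p dividing n
φ(355) = 355 × (1 - 1/5) × (1 - 1/71) = 280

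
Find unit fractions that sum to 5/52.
1/11 + 1/191 + 1/109252

Greedy algorithm:
5/52: ceiling(52/5) = 11, use 1/11
3/572: ceiling(572/3) = 191, use 1/191
1/109252: ceiling(109252/1) = 109252, use 1/109252
Result: 5/52 = 1/11 + 1/191 + 1/109252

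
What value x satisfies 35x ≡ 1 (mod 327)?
299

gcd(35, 327) = 1, so the inverse exists.
Extended Euclidean algorithm on (327, 35):
327 = 9 × 35 + 12  ⟹  12 = (1)·327 + (-9)·35
35 = 2 × 12 + 11  ⟹  11 = (-2)·327 + (19)·35
12 = 1 × 11 + 1  ⟹  1 = (3)·327 + (-28)·35
So (-28)·35 ≡ 1 (mod 327), i.e. 35^(-1) ≡ -28 ≡ 299 (mod 327).
Check: 35 × 299 = 10465 ≡ 1 (mod 327)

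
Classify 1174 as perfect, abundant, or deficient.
deficient

Proper divisors of 1174: sum = 1 + 2 + 587 = 590
Since 590 < 1174, 1174 is deficient.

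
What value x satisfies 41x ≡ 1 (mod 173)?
38

gcd(41, 173) = 1, so the inverse exists.
Extended Euclidean algorithm on (173, 41):
173 = 4 × 41 + 9  ⟹  9 = (1)·173 + (-4)·41
41 = 4 × 9 + 5  ⟹  5 = (-4)·173 + (17)·41
9 = 1 × 5 + 4  ⟹  4 = (5)·173 + (-21)·41
5 = 1 × 4 + 1  ⟹  1 = (-9)·173 + (38)·41
So (38)·41 ≡ 1 (mod 173), i.e. 41^(-1) ≡ 38 (mod 173).
Check: 41 × 38 = 1558 ≡ 1 (mod 173)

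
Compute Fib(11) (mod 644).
89

Matrix identity: Q^n = [[F_(n+1), F_n], [F_n, F_(n-1)]] with Q = [[1,1],[1,0]].
n = 11 = 1011₂. Square-and-multiply, entries mod 644:
Q^1 = [[1,1],[1,0]]
Q^2 = (Q^1)² = [[2,1],[1,1]]
Q^5 = (Q^2)²·Q = [[8,5],[5,3]]
Q^11 = (Q^5)²·Q = [[144,89],[89,55]]
F_11 mod 644 = Q^11[0][1] = 89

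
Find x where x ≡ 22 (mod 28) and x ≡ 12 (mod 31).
694

Using Chinese Remainder Theorem:
M = 28 × 31 = 868
M1 = 31, M2 = 28
y1 = 31^(-1) mod 28 = 19
y2 = 28^(-1) mod 31 = 10
x = (22×31×19 + 12×28×10) mod 868 = 694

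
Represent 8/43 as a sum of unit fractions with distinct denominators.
1/6 + 1/52 + 1/6708

Greedy algorithm:
8/43: ceiling(43/8) = 6, use 1/6
5/258: ceiling(258/5) = 52, use 1/52
1/6708: ceiling(6708/1) = 6708, use 1/6708
Result: 8/43 = 1/6 + 1/52 + 1/6708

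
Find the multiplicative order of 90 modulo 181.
180

181 is prime, so ord(90) divides φ(181) = 180.
Divisors of 180: 1, 2, 3, 4, 5, 6, 9, 10, 12, 15, 18, 20, 30, 36, 45, 60, 90, 180.
Repeated squaring: 90^1 ≡ 90, 90^2 ≡ 136, 90^4 ≡ 34, 90^8 ≡ 70, 90^16 ≡ 13, 90^32 ≡ 169, 90^64 ≡ 144, 90^128 ≡ 102 (mod 181).
Test 90^d mod 181 for each divisor d in increasing order:
90^1 ≡ 90
90^2 ≡ 136
90^3 = 90^2·90^1 ≡ 113
90^4 ≡ 34
90^5 = 90^4·90^1 ≡ 164
90^6 = 90^4·90^2 ≡ 99
90^9 = 90^8·90^1 ≡ 146
90^10 = 90^8·90^2 ≡ 108
90^12 = 90^8·90^4 ≡ 27
90^15 = 90^8·90^4·90^2·90^1 ≡ 155
90^18 = 90^16·90^2 ≡ 139
90^20 = 90^16·90^4 ≡ 80
90^30 = 90^16·90^8·90^4·90^2 ≡ 133
90^36 = 90^32·90^4 ≡ 135
90^45 = 90^32·90^8·90^4·90^1 ≡ 162
90^60 = 90^32·90^16·90^8·90^4 ≡ 132
90^90 = 90^64·90^16·90^8·90^2 ≡ 180
90^180 = 90^128·90^32·90^16·90^4 ≡ 1  ← first divisor giving 1
The order is 180.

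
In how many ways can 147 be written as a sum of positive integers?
30388671978

p(n) counts ways to write n as a sum of positive integers (order ignored).
Euler's pentagonal recurrence: p(k) = p(k-1) + p(k-2) - p(k-5) - p(k-7) + p(k-12) + p(k-15) - ... (offsets j(3j∓1)/2, signs ++--, p(0)=1, p(<0)=0).
DP table for k = 0..146: p(0)=1, p(1)=1, p(2)=2, p(3)=3, p(4)=5, p(5)=7, p(6)=11, p(7)=15, p(8)=22, p(9)=30, p(10)=42, p(11)=56, p(12)=77, p(13)=101, p(14)=135, p(15)=176, p(16)=231, p(17)=297, p(18)=385, p(19)=490, p(20)=627, p(21)=792, p(22)=1002, p(23)=1255, p(24)=1575, p(25)=1958, p(26)=2436, p(27)=3010, p(28)=3718, p(29)=4565, p(30)=5604, p(31)=6842, p(32)=8349, p(33)=10143, p(34)=12310, p(35)=14883, p(36)=17977, p(37)=21637, p(38)=26015, p(39)=31185, p(40)=37338, p(41)=44583, p(42)=53174, p(43)=63261, p(44)=75175, p(45)=89134, p(46)=105558, p(47)=124754, p(48)=147273, p(49)=173525, p(50)=204226, p(51)=239943, p(52)=281589, p(53)=329931, p(54)=386155, p(55)=451276, p(56)=526823, p(57)=614154, p(58)=715220, p(59)=831820, p(60)=966467, p(61)=1121505, p(62)=1300156, p(63)=1505499, p(64)=1741630, p(65)=2012558, p(66)=2323520, p(67)=2679689, p(68)=3087735, p(69)=3554345, p(70)=4087968, p(71)=4697205, p(72)=5392783, p(73)=6185689, p(74)=7089500, p(75)=8118264, p(76)=9289091, p(77)=10619863, p(78)=12132164, p(79)=13848650, p(80)=15796476, p(81)=18004327, p(82)=20506255, p(83)=23338469, p(84)=26543660, p(85)=30167357, p(86)=34262962, p(87)=38887673, p(88)=44108109, p(89)=49995925, p(90)=56634173, p(91)=64112359, p(92)=72533807, p(93)=82010177, p(94)=92669720, p(95)=104651419, p(96)=118114304, p(97)=133230930, p(98)=150198136, p(99)=169229875, p(100)=190569292, p(101)=214481126, p(102)=241265379, p(103)=271248950, p(104)=304801365, p(105)=342325709, p(106)=384276336, p(107)=431149389, p(108)=483502844, p(109)=541946240, p(110)=607163746, p(111)=679903203, p(112)=761002156, p(113)=851376628, p(114)=952050665, p(115)=1064144451, p(116)=1188908248, p(117)=1327710076, p(118)=1482074143, p(119)=1653668665, p(120)=1844349560, p(121)=2056148051, p(122)=2291320912, p(123)=2552338241, p(124)=2841940500, p(125)=3163127352, p(126)=3519222692, p(127)=3913864295, p(128)=4351078600, p(129)=4835271870, p(130)=5371315400, p(131)=5964539504, p(132)=6620830889, p(133)=7346629512, p(134)=8149040695, p(135)=9035836076, p(136)=10015581680, p(137)=11097645016, p(138)=12292341831, p(139)=13610949895, p(140)=15065878135, p(141)=16670689208, p(142)=18440293320, p(143)=20390982757, p(144)=22540654445, p(145)=24908858009, p(146)=27517052599.
Final step: p(147) = p(146) + p(145) - p(142) - p(140) + p(135) + p(132) - p(125) - p(121) + p(112) + p(107) - p(96) - p(90) + p(77) + p(70) - p(55) - p(47) + p(30) + p(21) - p(2)
= 27517052599 + 24908858009 - 18440293320 - 15065878135 + 9035836076 + 6620830889 - 3163127352 - 2056148051 + 761002156 + 431149389 - 118114304 - 56634173 + 10619863 + 4087968 - 451276 - 124754 + 5604 + 792 - 2
= 30388671978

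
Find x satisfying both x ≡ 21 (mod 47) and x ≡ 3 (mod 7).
115

Using Chinese Remainder Theorem:
M = 47 × 7 = 329
M1 = 7, M2 = 47
y1 = 7^(-1) mod 47 = 27
y2 = 47^(-1) mod 7 = 3
x = (21×7×27 + 3×47×3) mod 329 = 115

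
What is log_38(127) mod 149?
84

Baby-step giant-step with step n = ⌈√149⌉ = 13.
Baby steps 38^j mod 149 (j:value) for j=0..12: 0:1, 1:38, 2:103, 3:40, 4:30, 5:97, 6:110, 7:8, 8:6, 9:79, 10:22, 11:91, 12:31.
Giant-step multiplier: 38^(-13) ≡ 38^(148-13) = 38^135 ≡ 117 (mod 149).
Giant steps γ_i = 127·117^i mod 149: γ_0=127, γ_1=108, γ_2=120, γ_3=34, γ_4=104, γ_5=99, γ_6=110 (in table at j=6).
x = i·n + j = 6·13 + 6 = 84.
Check: 38^84 ≡ 127 (mod 149).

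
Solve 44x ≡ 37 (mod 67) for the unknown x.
x ≡ 45 (mod 67)

gcd(44, 67) = 1, which divides 37, so solutions exist.
Find 44^(-1) mod 67 by the extended Euclidean algorithm:
67 = 1 × 44 + 23  ⟹  23 = (1)·67 + (-1)·44
44 = 1 × 23 + 21  ⟹  21 = (-1)·67 + (2)·44
23 = 1 × 21 + 2  ⟹  2 = (2)·67 + (-3)·44
21 = 10 × 2 + 1  ⟹  1 = (-21)·67 + (32)·44
So (32)·44 ≡ 1 (mod 67), i.e. 44^(-1) ≡ 32 (mod 67).
x ≡ 32 × 37 = 1184 ≡ 45 (mod 67).
Check: 44 × 45 = 1980 ≡ 37 (mod 67).
Unique solution: x ≡ 45 (mod 67)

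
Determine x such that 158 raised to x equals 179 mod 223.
184

Baby-step giant-step with step n = ⌈√223⌉ = 15.
Baby steps 158^j mod 223 (j:value) for j=0..14: 0:1, 1:158, 2:211, 3:111, 4:144, 5:6, 6:56, 7:151, 8:220, 9:195, 10:36, 11:113, 12:14, 13:205, 14:55.
Giant-step multiplier: 158^(-15) ≡ 158^(222-15) = 158^207 ≡ 191 (mod 223).
Giant steps γ_i = 179·191^i mod 223: γ_0=179, γ_1=70, γ_2=213, γ_3=97, γ_4=18, γ_5=93, γ_6=146, γ_7=11, γ_8=94, γ_9=114, γ_10=143, γ_11=107, γ_12=144 (in table at j=4).
x = i·n + j = 12·15 + 4 = 184.
Check: 158^184 ≡ 179 (mod 223).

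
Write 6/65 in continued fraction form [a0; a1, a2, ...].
[0; 10, 1, 5]

Euclidean algorithm steps:
6 = 0 × 65 + 6
65 = 10 × 6 + 5
6 = 1 × 5 + 1
5 = 5 × 1 + 0
Continued fraction: [0; 10, 1, 5]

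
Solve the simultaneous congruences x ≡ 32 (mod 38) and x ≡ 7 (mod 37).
488

Using Chinese Remainder Theorem:
M = 38 × 37 = 1406
M1 = 37, M2 = 38
y1 = 37^(-1) mod 38 = 37
y2 = 38^(-1) mod 37 = 1
x = (32×37×37 + 7×38×1) mod 1406 = 488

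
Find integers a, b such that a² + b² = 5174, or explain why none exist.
Not possible

Factorization: 5174 = 2 × 13 × 199
By Fermat: n is sum of two squares iff every prime p ≡ 3 (mod 4) appears to even power.
Prime(s) ≡ 3 (mod 4) with odd exponent: [(199, 1)]
Therefore 5174 cannot be expressed as a² + b².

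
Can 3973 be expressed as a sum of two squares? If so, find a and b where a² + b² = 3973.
2² + 63² (a=2, b=63)

Factorization: 3973 = 29 × 137
By Fermat: n is sum of two squares iff every prime p ≡ 3 (mod 4) appears to even power.
All primes ≡ 3 (mod 4) appear to even power.
Search a = 0, 1, 2, … for 3973 - a² a perfect square: first hit at a = 2: 3973 - 4 = 3969 = 63².
3973 = 2² + 63² = 4 + 3969 ✓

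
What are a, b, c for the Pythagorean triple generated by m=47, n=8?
(2145, 752, 2273)

Euclid's formula: a = m² - n², b = 2mn, c = m² + n²
m = 47, n = 8
a = 47² - 8² = 2209 - 64 = 2145
b = 2 × 47 × 8 = 752
c = 47² + 8² = 2209 + 64 = 2273
Verification: 2145² + 752² = 4601025 + 565504 = 5166529 = 2273² ✓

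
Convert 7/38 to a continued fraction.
[0; 5, 2, 3]

Euclidean algorithm steps:
7 = 0 × 38 + 7
38 = 5 × 7 + 3
7 = 2 × 3 + 1
3 = 3 × 1 + 0
Continued fraction: [0; 5, 2, 3]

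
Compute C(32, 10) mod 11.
1

Using Lucas' theorem:
Write n=32 and k=10 in base 11:
n in base 11: [2, 10]
k in base 11: [0, 10]
C(32,10) mod 11 = ∏ C(n_i, k_i) mod 11
Digit binomials (mod 11): C(2,0) = 1; C(10,10) = 1
Product: 1 × 1 = 1 ≡ 1 (mod 11)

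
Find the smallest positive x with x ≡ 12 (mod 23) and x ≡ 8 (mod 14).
288

Using Chinese Remainder Theorem:
M = 23 × 14 = 322
M1 = 14, M2 = 23
y1 = 14^(-1) mod 23 = 5
y2 = 23^(-1) mod 14 = 11
x = (12×14×5 + 8×23×11) mod 322 = 288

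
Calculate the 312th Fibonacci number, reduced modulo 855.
369

Matrix identity: Q^n = [[F_(n+1), F_n], [F_n, F_(n-1)]] with Q = [[1,1],[1,0]].
n = 312 = 100111000₂. Square-and-multiply, entries mod 855:
Q^1 = [[1,1],[1,0]]
Q^2 = (Q^1)² = [[2,1],[1,1]]
Q^4 = (Q^2)² = [[5,3],[3,2]]
Q^9 = (Q^4)²·Q = [[55,34],[34,21]]
Q^19 = (Q^9)²·Q = [[780,761],[761,19]]
Q^39 = (Q^19)²·Q = [[60,781],[781,134]]
Q^78 = (Q^39)² = [[526,179],[179,347]]
Q^156 = (Q^78)² = [[62,657],[657,260]]
Q^312 = (Q^156)² = [[298,369],[369,784]]
F_312 mod 855 = Q^312[0][1] = 369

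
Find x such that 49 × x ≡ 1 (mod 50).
49

gcd(49, 50) = 1, so the inverse exists.
Extended Euclidean algorithm on (50, 49):
50 = 1 × 49 + 1  ⟹  1 = (1)·50 + (-1)·49
So (-1)·49 ≡ 1 (mod 50), i.e. 49^(-1) ≡ -1 ≡ 49 (mod 50).
Check: 49 × 49 = 2401 ≡ 1 (mod 50)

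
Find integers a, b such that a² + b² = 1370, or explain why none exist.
1² + 37² (a=1, b=37)

Factorization: 1370 = 2 × 5 × 137
By Fermat: n is sum of two squares iff every prime p ≡ 3 (mod 4) appears to even power.
All primes ≡ 3 (mod 4) appear to even power.
Search a = 0, 1, 2, … for 1370 - a² a perfect square: first hit at a = 1: 1370 - 1 = 1369 = 37².
1370 = 1² + 37² = 1 + 1369 ✓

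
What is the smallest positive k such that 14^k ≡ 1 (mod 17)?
16

17 is prime, so ord(14) divides φ(17) = 16.
Divisors of 16: 1, 2, 4, 8, 16.
Repeated squaring: 14^1 ≡ 14, 14^2 ≡ 9, 14^4 ≡ 13, 14^8 ≡ 16, 14^16 ≡ 1 (mod 17).
Test 14^d mod 17 for each divisor d in increasing order:
14^1 ≡ 14
14^2 ≡ 9
14^4 ≡ 13
14^8 ≡ 16
14^16 ≡ 1  ← first divisor giving 1
The order is 16.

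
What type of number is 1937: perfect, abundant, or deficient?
deficient

Proper divisors of 1937: sum = 1 + 13 + 149 = 163
Since 163 < 1937, 1937 is deficient.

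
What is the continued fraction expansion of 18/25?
[0; 1, 2, 1, 1, 3]

Euclidean algorithm steps:
18 = 0 × 25 + 18
25 = 1 × 18 + 7
18 = 2 × 7 + 4
7 = 1 × 4 + 3
4 = 1 × 3 + 1
3 = 3 × 1 + 0
Continued fraction: [0; 1, 2, 1, 1, 3]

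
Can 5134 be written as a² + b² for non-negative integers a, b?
Not possible

Factorization: 5134 = 2 × 17 × 151
By Fermat: n is sum of two squares iff every prime p ≡ 3 (mod 4) appears to even power.
Prime(s) ≡ 3 (mod 4) with odd exponent: [(151, 1)]
Therefore 5134 cannot be expressed as a² + b².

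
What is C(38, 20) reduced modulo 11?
0

Using Lucas' theorem:
Write n=38 and k=20 in base 11:
n in base 11: [3, 5]
k in base 11: [1, 9]
C(38,20) mod 11 = ∏ C(n_i, k_i) mod 11
Digit binomials (mod 11): C(3,1) = 3; C(5,9) = 0 (k_i > n_i)
Product: 3 × 0 = 0 ≡ 0 (mod 11)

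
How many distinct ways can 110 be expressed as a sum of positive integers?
607163746

p(n) counts ways to write n as a sum of positive integers (order ignored).
Euler's pentagonal recurrence: p(k) = p(k-1) + p(k-2) - p(k-5) - p(k-7) + p(k-12) + p(k-15) - ... (offsets j(3j∓1)/2, signs ++--, p(0)=1, p(<0)=0).
DP table for k = 0..109: p(0)=1, p(1)=1, p(2)=2, p(3)=3, p(4)=5, p(5)=7, p(6)=11, p(7)=15, p(8)=22, p(9)=30, p(10)=42, p(11)=56, p(12)=77, p(13)=101, p(14)=135, p(15)=176, p(16)=231, p(17)=297, p(18)=385, p(19)=490, p(20)=627, p(21)=792, p(22)=1002, p(23)=1255, p(24)=1575, p(25)=1958, p(26)=2436, p(27)=3010, p(28)=3718, p(29)=4565, p(30)=5604, p(31)=6842, p(32)=8349, p(33)=10143, p(34)=12310, p(35)=14883, p(36)=17977, p(37)=21637, p(38)=26015, p(39)=31185, p(40)=37338, p(41)=44583, p(42)=53174, p(43)=63261, p(44)=75175, p(45)=89134, p(46)=105558, p(47)=124754, p(48)=147273, p(49)=173525, p(50)=204226, p(51)=239943, p(52)=281589, p(53)=329931, p(54)=386155, p(55)=451276, p(56)=526823, p(57)=614154, p(58)=715220, p(59)=831820, p(60)=966467, p(61)=1121505, p(62)=1300156, p(63)=1505499, p(64)=1741630, p(65)=2012558, p(66)=2323520, p(67)=2679689, p(68)=3087735, p(69)=3554345, p(70)=4087968, p(71)=4697205, p(72)=5392783, p(73)=6185689, p(74)=7089500, p(75)=8118264, p(76)=9289091, p(77)=10619863, p(78)=12132164, p(79)=13848650, p(80)=15796476, p(81)=18004327, p(82)=20506255, p(83)=23338469, p(84)=26543660, p(85)=30167357, p(86)=34262962, p(87)=38887673, p(88)=44108109, p(89)=49995925, p(90)=56634173, p(91)=64112359, p(92)=72533807, p(93)=82010177, p(94)=92669720, p(95)=104651419, p(96)=118114304, p(97)=133230930, p(98)=150198136, p(99)=169229875, p(100)=190569292, p(101)=214481126, p(102)=241265379, p(103)=271248950, p(104)=304801365, p(105)=342325709, p(106)=384276336, p(107)=431149389, p(108)=483502844, p(109)=541946240.
Final step: p(110) = p(109) + p(108) - p(105) - p(103) + p(98) + p(95) - p(88) - p(84) + p(75) + p(70) - p(59) - p(53) + p(40) + p(33) - p(18) - p(10)
= 541946240 + 483502844 - 342325709 - 271248950 + 150198136 + 104651419 - 44108109 - 26543660 + 8118264 + 4087968 - 831820 - 329931 + 37338 + 10143 - 385 - 42
= 607163746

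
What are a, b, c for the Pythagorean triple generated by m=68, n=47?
(2415, 6392, 6833)

Euclid's formula: a = m² - n², b = 2mn, c = m² + n²
m = 68, n = 47
a = 68² - 47² = 4624 - 2209 = 2415
b = 2 × 68 × 47 = 6392
c = 68² + 47² = 4624 + 2209 = 6833
Verification: 2415² + 6392² = 5832225 + 40857664 = 46689889 = 6833² ✓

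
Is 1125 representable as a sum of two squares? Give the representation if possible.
6² + 33² (a=6, b=33)

Factorization: 1125 = 3^2 × 5^3
By Fermat: n is sum of two squares iff every prime p ≡ 3 (mod 4) appears to even power.
All primes ≡ 3 (mod 4) appear to even power.
Search a = 0, 1, 2, … for 1125 - a² a perfect square: first hit at a = 6: 1125 - 36 = 1089 = 33².
1125 = 6² + 33² = 36 + 1089 ✓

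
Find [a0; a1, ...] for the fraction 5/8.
[0; 1, 1, 1, 2]

Euclidean algorithm steps:
5 = 0 × 8 + 5
8 = 1 × 5 + 3
5 = 1 × 3 + 2
3 = 1 × 2 + 1
2 = 2 × 1 + 0
Continued fraction: [0; 1, 1, 1, 2]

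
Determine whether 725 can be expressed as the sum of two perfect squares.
7² + 26² (a=7, b=26)

Factorization: 725 = 5^2 × 29
By Fermat: n is sum of two squares iff every prime p ≡ 3 (mod 4) appears to even power.
All primes ≡ 3 (mod 4) appear to even power.
Search a = 0, 1, 2, … for 725 - a² a perfect square: first hit at a = 7: 725 - 49 = 676 = 26².
725 = 7² + 26² = 49 + 676 ✓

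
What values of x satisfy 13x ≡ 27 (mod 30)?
x ≡ 9 (mod 30)

gcd(13, 30) = 1, which divides 27, so solutions exist.
Find 13^(-1) mod 30 by the extended Euclidean algorithm:
30 = 2 × 13 + 4  ⟹  4 = (1)·30 + (-2)·13
13 = 3 × 4 + 1  ⟹  1 = (-3)·30 + (7)·13
So (7)·13 ≡ 1 (mod 30), i.e. 13^(-1) ≡ 7 (mod 30).
x ≡ 7 × 27 = 189 ≡ 9 (mod 30).
Check: 13 × 9 = 117 ≡ 27 (mod 30).
Unique solution: x ≡ 9 (mod 30)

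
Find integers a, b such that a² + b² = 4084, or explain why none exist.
22² + 60² (a=22, b=60)

Factorization: 4084 = 2^2 × 1021
By Fermat: n is sum of two squares iff every prime p ≡ 3 (mod 4) appears to even power.
All primes ≡ 3 (mod 4) appear to even power.
Search a = 0, 1, 2, … for 4084 - a² a perfect square: first hit at a = 22: 4084 - 484 = 3600 = 60².
4084 = 22² + 60² = 484 + 3600 ✓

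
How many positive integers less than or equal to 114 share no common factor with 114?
36

114 = 2 × 3 × 19
φ(n) = n × ∏(1 - 1/p) for each prime p dividing n
φ(114) = 114 × (1 - 1/2) × (1 - 1/3) × (1 - 1/19) = 36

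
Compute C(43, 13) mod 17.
0

Using Lucas' theorem:
Write n=43 and k=13 in base 17:
n in base 17: [2, 9]
k in base 17: [0, 13]
C(43,13) mod 17 = ∏ C(n_i, k_i) mod 17
Digit binomials (mod 17): C(2,0) = 1; C(9,13) = 0 (k_i > n_i)
Product: 1 × 0 = 0 ≡ 0 (mod 17)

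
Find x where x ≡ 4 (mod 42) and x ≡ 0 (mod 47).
1222

Using Chinese Remainder Theorem:
M = 42 × 47 = 1974
M1 = 47, M2 = 42
y1 = 47^(-1) mod 42 = 17
y2 = 42^(-1) mod 47 = 28
x = (4×47×17 + 0×42×28) mod 1974 = 1222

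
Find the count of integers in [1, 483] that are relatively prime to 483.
264

483 = 3 × 7 × 23
φ(n) = n × ∏(1 - 1/p) for each prime p dividing n
φ(483) = 483 × (1 - 1/3) × (1 - 1/7) × (1 - 1/23) = 264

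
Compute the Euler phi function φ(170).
64

170 = 2 × 5 × 17
φ(n) = n × ∏(1 - 1/p) for each prime p dividing n
φ(170) = 170 × (1 - 1/2) × (1 - 1/5) × (1 - 1/17) = 64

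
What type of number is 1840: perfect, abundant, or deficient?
abundant

Proper divisors of 1840: sum = 1 + 2 + 4 + 5 + 8 + 10 + 16 + 20 + ... + 230 + 368 + 460 + 920 (19 divisors) = 2624
Since 2624 > 1840, 1840 is abundant.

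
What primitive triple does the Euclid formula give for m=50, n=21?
(2059, 2100, 2941)

Euclid's formula: a = m² - n², b = 2mn, c = m² + n²
m = 50, n = 21
a = 50² - 21² = 2500 - 441 = 2059
b = 2 × 50 × 21 = 2100
c = 50² + 21² = 2500 + 441 = 2941
Verification: 2059² + 2100² = 4239481 + 4410000 = 8649481 = 2941² ✓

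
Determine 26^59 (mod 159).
65

Repeated squaring. Binary of 59 = 111011.
26^1 ≡ 26 (mod 159); 26^2 ≡ 40 (mod 159); 26^4 ≡ 10 (mod 159); 26^8 ≡ 100 (mod 159); 26^16 ≡ 142 (mod 159); 26^32 ≡ 130 (mod 159)
26^59 = 26^1 × 26^2 × 26^8 × 26^16 × 26^32 ≡ 65 (mod 159)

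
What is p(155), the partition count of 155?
66493182097

p(n) counts ways to write n as a sum of positive integers (order ignored).
Euler's pentagonal recurrence: p(k) = p(k-1) + p(k-2) - p(k-5) - p(k-7) + p(k-12) + p(k-15) - ... (offsets j(3j∓1)/2, signs ++--, p(0)=1, p(<0)=0).
DP table for k = 0..154: p(0)=1, p(1)=1, p(2)=2, p(3)=3, p(4)=5, p(5)=7, p(6)=11, p(7)=15, p(8)=22, p(9)=30, p(10)=42, p(11)=56, p(12)=77, p(13)=101, p(14)=135, p(15)=176, p(16)=231, p(17)=297, p(18)=385, p(19)=490, p(20)=627, p(21)=792, p(22)=1002, p(23)=1255, p(24)=1575, p(25)=1958, p(26)=2436, p(27)=3010, p(28)=3718, p(29)=4565, p(30)=5604, p(31)=6842, p(32)=8349, p(33)=10143, p(34)=12310, p(35)=14883, p(36)=17977, p(37)=21637, p(38)=26015, p(39)=31185, p(40)=37338, p(41)=44583, p(42)=53174, p(43)=63261, p(44)=75175, p(45)=89134, p(46)=105558, p(47)=124754, p(48)=147273, p(49)=173525, p(50)=204226, p(51)=239943, p(52)=281589, p(53)=329931, p(54)=386155, p(55)=451276, p(56)=526823, p(57)=614154, p(58)=715220, p(59)=831820, p(60)=966467, p(61)=1121505, p(62)=1300156, p(63)=1505499, p(64)=1741630, p(65)=2012558, p(66)=2323520, p(67)=2679689, p(68)=3087735, p(69)=3554345, p(70)=4087968, p(71)=4697205, p(72)=5392783, p(73)=6185689, p(74)=7089500, p(75)=8118264, p(76)=9289091, p(77)=10619863, p(78)=12132164, p(79)=13848650, p(80)=15796476, p(81)=18004327, p(82)=20506255, p(83)=23338469, p(84)=26543660, p(85)=30167357, p(86)=34262962, p(87)=38887673, p(88)=44108109, p(89)=49995925, p(90)=56634173, p(91)=64112359, p(92)=72533807, p(93)=82010177, p(94)=92669720, p(95)=104651419, p(96)=118114304, p(97)=133230930, p(98)=150198136, p(99)=169229875, p(100)=190569292, p(101)=214481126, p(102)=241265379, p(103)=271248950, p(104)=304801365, p(105)=342325709, p(106)=384276336, p(107)=431149389, p(108)=483502844, p(109)=541946240, p(110)=607163746, p(111)=679903203, p(112)=761002156, p(113)=851376628, p(114)=952050665, p(115)=1064144451, p(116)=1188908248, p(117)=1327710076, p(118)=1482074143, p(119)=1653668665, p(120)=1844349560, p(121)=2056148051, p(122)=2291320912, p(123)=2552338241, p(124)=2841940500, p(125)=3163127352, p(126)=3519222692, p(127)=3913864295, p(128)=4351078600, p(129)=4835271870, p(130)=5371315400, p(131)=5964539504, p(132)=6620830889, p(133)=7346629512, p(134)=8149040695, p(135)=9035836076, p(136)=10015581680, p(137)=11097645016, p(138)=12292341831, p(139)=13610949895, p(140)=15065878135, p(141)=16670689208, p(142)=18440293320, p(143)=20390982757, p(144)=22540654445, p(145)=24908858009, p(146)=27517052599, p(147)=30388671978, p(148)=33549419497, p(149)=37027355200, p(150)=40853235313, p(151)=45060624582, p(152)=49686288421, p(153)=54770336324, p(154)=60356673280.
Final step: p(155) = p(154) + p(153) - p(150) - p(148) + p(143) + p(140) - p(133) - p(129) + p(120) + p(115) - p(104) - p(98) + p(85) + p(78) - p(63) - p(55) + p(38) + p(29) - p(10) - p(0)
= 60356673280 + 54770336324 - 40853235313 - 33549419497 + 20390982757 + 15065878135 - 7346629512 - 4835271870 + 1844349560 + 1064144451 - 304801365 - 150198136 + 30167357 + 12132164 - 1505499 - 451276 + 26015 + 4565 - 42 - 1
= 66493182097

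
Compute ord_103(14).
17

103 is prime, so ord(14) divides φ(103) = 102.
Divisors of 102: 1, 2, 3, 6, 17, 34, 51, 102.
Repeated squaring: 14^1 ≡ 14, 14^2 ≡ 93, 14^4 ≡ 100, 14^8 ≡ 9, 14^16 ≡ 81, 14^32 ≡ 72, 14^64 ≡ 34 (mod 103).
Test 14^d mod 103 for each divisor d in increasing order:
14^1 ≡ 14
14^2 ≡ 93
14^3 = 14^2·14^1 ≡ 66
14^6 = 14^4·14^2 ≡ 30
14^17 = 14^16·14^1 ≡ 1  ← first divisor giving 1
The order is 17.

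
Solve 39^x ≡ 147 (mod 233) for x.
67

Baby-step giant-step with step n = ⌈√233⌉ = 16.
Baby steps 39^j mod 233 (j:value) for j=0..15: 0:1, 1:39, 2:123, 3:137, 4:217, 5:75, 6:129, 7:138, 8:23, 9:198, 10:33, 11:122, 12:98, 13:94, 14:171, 15:145.
Giant-step multiplier: 39^(-16) ≡ 39^(232-16) = 39^216 ≡ 37 (mod 233).
Giant steps γ_i = 147·37^i mod 233: γ_0=147, γ_1=80, γ_2=164, γ_3=10, γ_4=137 (in table at j=3).
x = i·n + j = 4·16 + 3 = 67.
Check: 39^67 ≡ 147 (mod 233).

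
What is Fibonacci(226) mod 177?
169

Matrix identity: Q^n = [[F_(n+1), F_n], [F_n, F_(n-1)]] with Q = [[1,1],[1,0]].
n = 226 = 11100010₂. Square-and-multiply, entries mod 177:
Q^1 = [[1,1],[1,0]]
Q^3 = (Q^1)²·Q = [[3,2],[2,1]]
Q^7 = (Q^3)²·Q = [[21,13],[13,8]]
Q^14 = (Q^7)² = [[79,23],[23,56]]
Q^28 = (Q^14)² = [[44,96],[96,125]]
Q^56 = (Q^28)² = [[1,117],[117,61]]
Q^113 = (Q^56)²·Q = [[58,61],[61,174]]
Q^226 = (Q^113)² = [[5,169],[169,13]]
F_226 mod 177 = Q^226[0][1] = 169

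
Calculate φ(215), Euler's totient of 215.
168

215 = 5 × 43
φ(n) = n × ∏(1 - 1/p) for each prime p dividing n
φ(215) = 215 × (1 - 1/5) × (1 - 1/43) = 168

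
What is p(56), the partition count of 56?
526823

p(n) counts ways to write n as a sum of positive integers (order ignored).
Euler's pentagonal recurrence: p(k) = p(k-1) + p(k-2) - p(k-5) - p(k-7) + p(k-12) + p(k-15) - ... (offsets j(3j∓1)/2, signs ++--, p(0)=1, p(<0)=0).
DP table for k = 0..55: p(0)=1, p(1)=1, p(2)=2, p(3)=3, p(4)=5, p(5)=7, p(6)=11, p(7)=15, p(8)=22, p(9)=30, p(10)=42, p(11)=56, p(12)=77, p(13)=101, p(14)=135, p(15)=176, p(16)=231, p(17)=297, p(18)=385, p(19)=490, p(20)=627, p(21)=792, p(22)=1002, p(23)=1255, p(24)=1575, p(25)=1958, p(26)=2436, p(27)=3010, p(28)=3718, p(29)=4565, p(30)=5604, p(31)=6842, p(32)=8349, p(33)=10143, p(34)=12310, p(35)=14883, p(36)=17977, p(37)=21637, p(38)=26015, p(39)=31185, p(40)=37338, p(41)=44583, p(42)=53174, p(43)=63261, p(44)=75175, p(45)=89134, p(46)=105558, p(47)=124754, p(48)=147273, p(49)=173525, p(50)=204226, p(51)=239943, p(52)=281589, p(53)=329931, p(54)=386155, p(55)=451276.
Final step: p(56) = p(55) + p(54) - p(51) - p(49) + p(44) + p(41) - p(34) - p(30) + p(21) + p(16) - p(5)
= 451276 + 386155 - 239943 - 173525 + 75175 + 44583 - 12310 - 5604 + 792 + 231 - 7
= 526823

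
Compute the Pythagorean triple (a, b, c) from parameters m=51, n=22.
(2117, 2244, 3085)

Euclid's formula: a = m² - n², b = 2mn, c = m² + n²
m = 51, n = 22
a = 51² - 22² = 2601 - 484 = 2117
b = 2 × 51 × 22 = 2244
c = 51² + 22² = 2601 + 484 = 3085
Verification: 2117² + 2244² = 4481689 + 5035536 = 9517225 = 3085² ✓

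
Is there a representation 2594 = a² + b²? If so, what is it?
35² + 37² (a=35, b=37)

Factorization: 2594 = 2 × 1297
By Fermat: n is sum of two squares iff every prime p ≡ 3 (mod 4) appears to even power.
All primes ≡ 3 (mod 4) appear to even power.
Search a = 0, 1, 2, … for 2594 - a² a perfect square: first hit at a = 35: 2594 - 1225 = 1369 = 37².
2594 = 35² + 37² = 1225 + 1369 ✓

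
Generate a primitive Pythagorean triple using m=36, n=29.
(455, 2088, 2137)

Euclid's formula: a = m² - n², b = 2mn, c = m² + n²
m = 36, n = 29
a = 36² - 29² = 1296 - 841 = 455
b = 2 × 36 × 29 = 2088
c = 36² + 29² = 1296 + 841 = 2137
Verification: 455² + 2088² = 207025 + 4359744 = 4566769 = 2137² ✓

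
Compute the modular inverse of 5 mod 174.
35

gcd(5, 174) = 1, so the inverse exists.
Extended Euclidean algorithm on (174, 5):
174 = 34 × 5 + 4  ⟹  4 = (1)·174 + (-34)·5
5 = 1 × 4 + 1  ⟹  1 = (-1)·174 + (35)·5
So (35)·5 ≡ 1 (mod 174), i.e. 5^(-1) ≡ 35 (mod 174).
Check: 5 × 35 = 175 ≡ 1 (mod 174)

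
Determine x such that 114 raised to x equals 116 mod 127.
53

Baby-step giant-step with step n = ⌈√127⌉ = 12.
Baby steps 114^j mod 127 (j:value) for j=0..11: 0:1, 1:114, 2:42, 3:89, 4:113, 5:55, 6:47, 7:24, 8:69, 9:119, 10:104, 11:45.
Giant-step multiplier: 114^(-12) ≡ 114^(126-12) = 114^114 ≡ 94 (mod 127).
Giant steps γ_i = 116·94^i mod 127: γ_0=116, γ_1=109, γ_2=86, γ_3=83, γ_4=55 (in table at j=5).
x = i·n + j = 4·12 + 5 = 53.
Check: 114^53 ≡ 116 (mod 127).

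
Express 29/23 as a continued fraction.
[1; 3, 1, 5]

Euclidean algorithm steps:
29 = 1 × 23 + 6
23 = 3 × 6 + 5
6 = 1 × 5 + 1
5 = 5 × 1 + 0
Continued fraction: [1; 3, 1, 5]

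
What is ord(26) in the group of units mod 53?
52

53 is prime, so ord(26) divides φ(53) = 52.
Divisors of 52: 1, 2, 4, 13, 26, 52.
Repeated squaring: 26^1 ≡ 26, 26^2 ≡ 40, 26^4 ≡ 10, 26^8 ≡ 47, 26^16 ≡ 36, 26^32 ≡ 24 (mod 53).
Test 26^d mod 53 for each divisor d in increasing order:
26^1 ≡ 26
26^2 ≡ 40
26^4 ≡ 10
26^13 = 26^8·26^4·26^1 ≡ 30
26^26 = 26^16·26^8·26^2 ≡ 52
26^52 = 26^32·26^16·26^4 ≡ 1  ← first divisor giving 1
The order is 52.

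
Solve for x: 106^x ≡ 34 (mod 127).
52

Baby-step giant-step with step n = ⌈√127⌉ = 12.
Baby steps 106^j mod 127 (j:value) for j=0..11: 0:1, 1:106, 2:60, 3:10, 4:44, 5:92, 6:100, 7:59, 8:31, 9:111, 10:82, 11:56.
Giant-step multiplier: 106^(-12) ≡ 106^(126-12) = 106^114 ≡ 50 (mod 127).
Giant steps γ_i = 34·50^i mod 127: γ_0=34, γ_1=49, γ_2=37, γ_3=72, γ_4=44 (in table at j=4).
x = i·n + j = 4·12 + 4 = 52.
Check: 106^52 ≡ 34 (mod 127).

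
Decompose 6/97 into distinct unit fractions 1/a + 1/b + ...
1/17 + 1/330 + 1/544170

Greedy algorithm:
6/97: ceiling(97/6) = 17, use 1/17
5/1649: ceiling(1649/5) = 330, use 1/330
1/544170: ceiling(544170/1) = 544170, use 1/544170
Result: 6/97 = 1/17 + 1/330 + 1/544170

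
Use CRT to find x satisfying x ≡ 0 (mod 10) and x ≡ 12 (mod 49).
110

Using Chinese Remainder Theorem:
M = 10 × 49 = 490
M1 = 49, M2 = 10
y1 = 49^(-1) mod 10 = 9
y2 = 10^(-1) mod 49 = 5
x = (0×49×9 + 12×10×5) mod 490 = 110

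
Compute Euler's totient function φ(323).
288

323 = 17 × 19
φ(n) = n × ∏(1 - 1/p) for each prime p dividing n
φ(323) = 323 × (1 - 1/17) × (1 - 1/19) = 288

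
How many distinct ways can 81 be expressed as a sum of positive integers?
18004327

p(n) counts ways to write n as a sum of positive integers (order ignored).
Euler's pentagonal recurrence: p(k) = p(k-1) + p(k-2) - p(k-5) - p(k-7) + p(k-12) + p(k-15) - ... (offsets j(3j∓1)/2, signs ++--, p(0)=1, p(<0)=0).
DP table for k = 0..80: p(0)=1, p(1)=1, p(2)=2, p(3)=3, p(4)=5, p(5)=7, p(6)=11, p(7)=15, p(8)=22, p(9)=30, p(10)=42, p(11)=56, p(12)=77, p(13)=101, p(14)=135, p(15)=176, p(16)=231, p(17)=297, p(18)=385, p(19)=490, p(20)=627, p(21)=792, p(22)=1002, p(23)=1255, p(24)=1575, p(25)=1958, p(26)=2436, p(27)=3010, p(28)=3718, p(29)=4565, p(30)=5604, p(31)=6842, p(32)=8349, p(33)=10143, p(34)=12310, p(35)=14883, p(36)=17977, p(37)=21637, p(38)=26015, p(39)=31185, p(40)=37338, p(41)=44583, p(42)=53174, p(43)=63261, p(44)=75175, p(45)=89134, p(46)=105558, p(47)=124754, p(48)=147273, p(49)=173525, p(50)=204226, p(51)=239943, p(52)=281589, p(53)=329931, p(54)=386155, p(55)=451276, p(56)=526823, p(57)=614154, p(58)=715220, p(59)=831820, p(60)=966467, p(61)=1121505, p(62)=1300156, p(63)=1505499, p(64)=1741630, p(65)=2012558, p(66)=2323520, p(67)=2679689, p(68)=3087735, p(69)=3554345, p(70)=4087968, p(71)=4697205, p(72)=5392783, p(73)=6185689, p(74)=7089500, p(75)=8118264, p(76)=9289091, p(77)=10619863, p(78)=12132164, p(79)=13848650, p(80)=15796476.
Final step: p(81) = p(80) + p(79) - p(76) - p(74) + p(69) + p(66) - p(59) - p(55) + p(46) + p(41) - p(30) - p(24) + p(11) + p(4)
= 15796476 + 13848650 - 9289091 - 7089500 + 3554345 + 2323520 - 831820 - 451276 + 105558 + 44583 - 5604 - 1575 + 56 + 5
= 18004327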